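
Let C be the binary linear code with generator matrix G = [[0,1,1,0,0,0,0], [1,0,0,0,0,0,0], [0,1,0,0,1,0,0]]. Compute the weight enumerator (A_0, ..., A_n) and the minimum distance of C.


Weight distribution: A_0 = 1, A_1 = 1, A_2 = 3, A_3 = 3. Minimum distance d = 1.

Enumerate all 2^3 = 8 messages m ∈ F_2^3.
For each, compute codeword c = mG in F_2^7, then tally its weight.
  m = 000 → c = 0000000, weight = 0.
  m = 100 → c = 0110000, weight = 2.
  m = 010 → c = 1000000, weight = 1.
  m = 110 → c = 1110000, weight = 3.
  m = 001 → c = 0100100, weight = 2.
  m = 101 → c = 0010100, weight = 2.
  m = 011 → c = 1100100, weight = 3.
  m = 111 → c = 1010100, weight = 3.
Tally weights:
  weight 0: 1 codewords.
  weight 1: 1 codewords.
  weight 2: 3 codewords.
  weight 3: 3 codewords.
Minimum distance d = smallest w > 0 with A_w > 0 = 1.
Sanity: Σ A_w = 8 = 2^3 = 8 ✓.


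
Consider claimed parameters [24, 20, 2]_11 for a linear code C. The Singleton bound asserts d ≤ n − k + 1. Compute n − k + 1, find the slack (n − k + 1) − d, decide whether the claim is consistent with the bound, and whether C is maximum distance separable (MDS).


Singleton RHS = n − k + 1 = 5, slack = 3, bound satisfied, not MDS.

Singleton bound: d ≤ n − k + 1.
Here n = 24, k = 20, so n − k + 1 = 5.
Given d = 2, check d ≤ 5: YES.
Slack = (n − k + 1) − d = 3.
The code is NOT MDS (slack = 3 > 0).
Description: the claimed parameters are [24, 20, 2]_11; such a code would be non-MDS.


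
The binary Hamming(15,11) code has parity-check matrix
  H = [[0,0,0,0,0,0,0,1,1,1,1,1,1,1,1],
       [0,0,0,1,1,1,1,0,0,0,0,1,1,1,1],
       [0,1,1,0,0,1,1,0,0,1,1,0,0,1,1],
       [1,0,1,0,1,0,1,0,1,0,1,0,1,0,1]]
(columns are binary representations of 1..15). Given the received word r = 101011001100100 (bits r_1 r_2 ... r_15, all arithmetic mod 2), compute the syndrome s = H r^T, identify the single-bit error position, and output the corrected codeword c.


s = (1, 1, 1, 1)^T, error position = 15, corrected codeword c = 101011001100101

Compute s = H r^T mod 2 one row at a time:
  s_1 = 0 + 1 + 1 + 0 + 0 + 1 + 0 + 0 = 3 ≡ 1 (mod 2).
  s_2 = 0 + 1 + 1 + 0 + 0 + 1 + 0 + 0 = 3 ≡ 1 (mod 2).
  s_3 = 0 + 1 + 1 + 0 + 1 + 0 + 0 + 0 = 3 ≡ 1 (mod 2).
  s_4 = 1 + 1 + 1 + 0 + 1 + 0 + 1 + 0 = 5 ≡ 1 (mod 2).
s = (1, 1, 1, 1)^T — this equals column 15 of H (binary 1111), so error is at position 15.
Correct: flip bit 15 of r = 101011001100100 to get c = 101011001100101.


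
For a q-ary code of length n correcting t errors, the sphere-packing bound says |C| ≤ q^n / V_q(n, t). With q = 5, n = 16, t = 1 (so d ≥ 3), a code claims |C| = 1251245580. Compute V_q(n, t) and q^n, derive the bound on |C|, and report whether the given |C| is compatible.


V_q(n, t) = 65, q^n = 152587890625, Hamming bound = 2347506009, |C| = 1251245580 ≤ bound (satisfied).

Step 1: Compute V_q(n, t) = Σ_{j=0}^1 C(n, j) (q−1)^j.
  j = 0: C(16,0)·(4)^0 = 1·1 = 1.
  j = 1: C(16,1)·(4)^1 = 16·4 = 64.
  V_q(n, t) = 1 + 64 = 65.
Step 2: q^n = 5^16 = 152587890625.
Step 3: Hamming bound ⌊q^n / V_q(n,t)⌋ = ⌊152587890625/65⌋ = 2347506009.
Step 4: Compare |C| = 1251245580 to 2347506009: satisfied.
The claimed |C| lies below the Hamming bound.


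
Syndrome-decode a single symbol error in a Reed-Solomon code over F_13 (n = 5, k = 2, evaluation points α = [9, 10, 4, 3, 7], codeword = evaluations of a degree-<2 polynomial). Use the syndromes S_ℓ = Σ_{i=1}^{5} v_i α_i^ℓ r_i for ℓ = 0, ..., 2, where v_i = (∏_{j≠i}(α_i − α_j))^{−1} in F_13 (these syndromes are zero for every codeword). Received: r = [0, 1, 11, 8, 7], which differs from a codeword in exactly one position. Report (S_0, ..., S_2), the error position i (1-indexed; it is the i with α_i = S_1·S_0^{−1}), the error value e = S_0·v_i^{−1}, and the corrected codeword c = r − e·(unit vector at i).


S = (7, 5, 11), error at position 2, error magnitude e = 11, c = [0, 3, 11, 8, 7].

Step 1: column multipliers v_i = (∏_{j≠i}(α_i − α_j))^{−1} mod 13.
  i = 1 (α = 9): (9−10)(9−4)(9−3)(9−7) = (−1)·5·6·2 = −60 ≡ 5, so v_1 = 5^{−1} = 8 (mod 13).
  i = 2 (α = 10): (10−9)(10−4)(10−3)(10−7) = 1·6·7·3 = 126 ≡ 9, so v_2 = 9^{−1} = 3 (mod 13).
  i = 3 (α = 4): (4−9)(4−10)(4−3)(4−7) = (−5)·(−6)·1·(−3) = −90 ≡ 1, so v_3 = 1^{−1} = 1 (mod 13).
  i = 4 (α = 3): (3−9)(3−10)(3−4)(3−7) = (−6)·(−7)·(−1)·(−4) = 168 ≡ 12, so v_4 = 12^{−1} = 12 (mod 13).
  i = 5 (α = 7): (7−9)(7−10)(7−4)(7−3) = (−2)·(−3)·3·4 = 72 ≡ 7, so v_5 = 7^{−1} = 2 (mod 13).
  v = [8, 3, 1, 12, 2].
Step 2: syndromes of r = [0, 1, 11, 8, 7] (all sums mod 13).
  S_0 = Σ v_i r_i = 8·0 + 3·1 + 1·11 + 12·8 + 2·7 = 124 ≡ 7.
  S_1 = Σ v_i α_i r_i = 8·9·0 + 3·10·1 + 1·4·11 + 12·3·8 + 2·7·7 = 460 ≡ 5.
  α_i^2 mod 13 = [3, 9, 3, 9, 10].
  S_2 = Σ v_i α_i^2 r_i = 8·3·0 + 3·9·1 + 1·3·11 + 12·9·8 + 2·10·7 = 1064 ≡ 11.
  S = (7, 5, 11) ≠ 0, so r is not a codeword (an error is present).
Step 3: locate the error. For a single error e at position i, S_ℓ = v_i·e·α_i^ℓ, so α_err = S_1/S_0.
  S_0^{−1} = 7^{−1} = 2 (mod 13), so α_err = 5·2 = 10 ≡ 10 = α_2. Error position i = 2.
  Consistency check: S_2/S_1 = 11·8 = 88 ≡ 10 = α_err ✓ (single-error assumption holds).
Step 4: error magnitude e = S_0/v_2 = S_0·∏_{j≠2}(α_2 − α_j) = 7·9 = 63 ≡ 11 (mod 13).
Step 5: correct position 2: c_2 = r_2 − e = 1 − 11 ≡ 3 (mod 13). Hence c = [0, 3, 11, 8, 7].
  Check: interpolating c through the α_i gives m(x) = 12 + 3·x (degree < 2) with m(α_i) = c_i for every i, so c is indeed a codeword.


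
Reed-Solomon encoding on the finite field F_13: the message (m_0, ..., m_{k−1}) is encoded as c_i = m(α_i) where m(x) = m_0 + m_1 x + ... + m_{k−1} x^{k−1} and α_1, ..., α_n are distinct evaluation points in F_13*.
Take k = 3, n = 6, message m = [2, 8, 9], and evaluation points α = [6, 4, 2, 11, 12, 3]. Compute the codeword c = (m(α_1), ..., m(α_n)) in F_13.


c = [10, 9, 2, 9, 3, 3]

Message polynomial: m(x) = 2 + 8·x + 9·x^2 (mod 13).
For each evaluation point α_i, compute m(α_i) mod 13:
  α_1 = 6: Horner steps 9 → 10 → 10, so m(6) = 10.
  α_2 = 4: Horner steps 9 → 5 → 9, so m(4) = 9.
  α_3 = 2: Horner steps 9 → 0 → 2, so m(2) = 2.
  α_4 = 11: Horner steps 9 → 3 → 9, so m(11) = 9.
  α_5 = 12: Horner steps 9 → 12 → 3, so m(12) = 3.
  α_6 = 3: Horner steps 9 → 9 → 3, so m(3) = 3.
Codeword c = [10, 9, 2, 9, 3, 3] ∈ F_13^6.


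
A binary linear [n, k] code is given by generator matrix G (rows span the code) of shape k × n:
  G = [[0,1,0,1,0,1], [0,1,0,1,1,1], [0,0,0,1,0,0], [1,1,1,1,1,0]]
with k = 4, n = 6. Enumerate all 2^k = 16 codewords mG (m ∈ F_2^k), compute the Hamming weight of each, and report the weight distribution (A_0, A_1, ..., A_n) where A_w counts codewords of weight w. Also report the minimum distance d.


Weight distribution: A_0 = 1, A_1 = 2, A_2 = 2, A_3 = 4, A_4 = 5, A_5 = 2. Minimum distance d = 1.

Enumerate all 2^4 = 16 messages m ∈ F_2^4.
For each, compute codeword c = mG in F_2^6, then tally its weight.
  m = 0000 → c = 000000, weight = 0.
  m = 1000 → c = 010101, weight = 3.
  m = 0100 → c = 010111, weight = 4.
  m = 1100 → c = 000010, weight = 1.
  m = 0010 → c = 000100, weight = 1.
  m = 1010 → c = 010001, weight = 2.
  m = 0110 → c = 010011, weight = 3.
  m = 1110 → c = 000110, weight = 2.
  m = 0001 → c = 111110, weight = 5.
  m = 1001 → c = 101011, weight = 4.
  m = 0101 → c = 101001, weight = 3.
  m = 1101 → c = 111100, weight = 4.
  m = 0011 → c = 111010, weight = 4.
  m = 1011 → c = 101111, weight = 5.
  m = 0111 → c = 101101, weight = 4.
  m = 1111 → c = 111000, weight = 3.
Tally weights:
  weight 0: 1 codewords.
  weight 1: 2 codewords.
  weight 2: 2 codewords.
  weight 3: 4 codewords.
  weight 4: 5 codewords.
  weight 5: 2 codewords.
Minimum distance d = smallest w > 0 with A_w > 0 = 1.
Sanity: Σ A_w = 16 = 2^4 = 16 ✓.


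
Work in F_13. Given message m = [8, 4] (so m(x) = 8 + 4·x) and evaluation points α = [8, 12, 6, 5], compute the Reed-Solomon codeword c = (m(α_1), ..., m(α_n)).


c = [1, 4, 6, 2]

Message polynomial: m(x) = 8 + 4·x (mod 13).
For each evaluation point α_i, compute m(α_i) mod 13:
  α_1 = 8: Horner steps 4 → 1, so m(8) = 1.
  α_2 = 12: Horner steps 4 → 4, so m(12) = 4.
  α_3 = 6: Horner steps 4 → 6, so m(6) = 6.
  α_4 = 5: Horner steps 4 → 2, so m(5) = 2.
Codeword c = [1, 4, 6, 2] ∈ F_13^4.


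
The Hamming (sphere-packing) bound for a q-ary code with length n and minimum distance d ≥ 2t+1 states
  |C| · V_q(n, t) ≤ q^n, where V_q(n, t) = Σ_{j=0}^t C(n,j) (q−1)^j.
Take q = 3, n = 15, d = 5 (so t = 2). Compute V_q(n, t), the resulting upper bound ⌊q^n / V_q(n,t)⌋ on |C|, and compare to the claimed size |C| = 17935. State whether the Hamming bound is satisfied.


V_q(n, t) = 451, q^n = 14348907, Hamming bound = 31815, |C| = 17935 ≤ bound (satisfied).

Step 1: Compute V_q(n, t) = Σ_{j=0}^2 C(n, j) (q−1)^j.
  j = 0: C(15,0)·(2)^0 = 1·1 = 1.
  j = 1: C(15,1)·(2)^1 = 15·2 = 30.
  j = 2: C(15,2)·(2)^2 = 105·4 = 420.
  V_q(n, t) = 1 + 30 + 420 = 451.
Step 2: q^n = 3^15 = 14348907.
Step 3: Hamming bound ⌊q^n / V_q(n,t)⌋ = ⌊14348907/451⌋ = 31815.
Step 4: Compare |C| = 17935 to 31815: satisfied.
The claimed |C| lies below the Hamming bound.


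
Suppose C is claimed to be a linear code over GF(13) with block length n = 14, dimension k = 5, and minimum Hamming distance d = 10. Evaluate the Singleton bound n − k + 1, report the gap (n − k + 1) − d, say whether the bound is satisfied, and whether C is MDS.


Singleton RHS = n − k + 1 = 10, slack = 0, bound satisfied, MDS.

Singleton bound: d ≤ n − k + 1.
Here n = 14, k = 5, so n − k + 1 = 10.
Given d = 10, check d ≤ 10: YES.
Slack = (n − k + 1) − d = 0.
The code is MDS (slack = 0).
Description: the claimed parameters are [14, 5, 10]_13; such a code would be MDS (meets Singleton bound).


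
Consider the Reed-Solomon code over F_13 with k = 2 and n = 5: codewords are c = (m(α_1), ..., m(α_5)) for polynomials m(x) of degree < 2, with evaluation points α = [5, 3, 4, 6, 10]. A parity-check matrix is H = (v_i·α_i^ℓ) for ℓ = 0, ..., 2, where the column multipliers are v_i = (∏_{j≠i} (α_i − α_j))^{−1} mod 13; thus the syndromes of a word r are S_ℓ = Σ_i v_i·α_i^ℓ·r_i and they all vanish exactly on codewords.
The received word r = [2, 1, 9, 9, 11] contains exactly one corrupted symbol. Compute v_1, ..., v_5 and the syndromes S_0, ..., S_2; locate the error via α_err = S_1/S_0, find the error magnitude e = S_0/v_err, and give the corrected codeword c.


S = (1, 4, 3), error at position 3, error magnitude e = 1, c = [2, 1, 8, 9, 11].

Step 1: column multipliers v_i = (∏_{j≠i}(α_i − α_j))^{−1} mod 13.
  i = 1 (α = 5): (5−3)(5−4)(5−6)(5−10) = 2·1·(−1)·(−5) = 10 ≡ 10, so v_1 = 10^{−1} = 4 (mod 13).
  i = 2 (α = 3): (3−5)(3−4)(3−6)(3−10) = (−2)·(−1)·(−3)·(−7) = 42 ≡ 3, so v_2 = 3^{−1} = 9 (mod 13).
  i = 3 (α = 4): (4−5)(4−3)(4−6)(4−10) = (−1)·1·(−2)·(−6) = −12 ≡ 1, so v_3 = 1^{−1} = 1 (mod 13).
  i = 4 (α = 6): (6−5)(6−3)(6−4)(6−10) = 1·3·2·(−4) = −24 ≡ 2, so v_4 = 2^{−1} = 7 (mod 13).
  i = 5 (α = 10): (10−5)(10−3)(10−4)(10−6) = 5·7·6·4 = 840 ≡ 8, so v_5 = 8^{−1} = 5 (mod 13).
  v = [4, 9, 1, 7, 5].
Step 2: syndromes of r = [2, 1, 9, 9, 11] (all sums mod 13).
  S_0 = Σ v_i r_i = 4·2 + 9·1 + 1·9 + 7·9 + 5·11 = 144 ≡ 1.
  S_1 = Σ v_i α_i r_i = 4·5·2 + 9·3·1 + 1·4·9 + 7·6·9 + 5·10·11 = 1031 ≡ 4.
  α_i^2 mod 13 = [12, 9, 3, 10, 9].
  S_2 = Σ v_i α_i^2 r_i = 4·12·2 + 9·9·1 + 1·3·9 + 7·10·9 + 5·9·11 = 1329 ≡ 3.
  S = (1, 4, 3) ≠ 0, so r is not a codeword (an error is present).
Step 3: locate the error. For a single error e at position i, S_ℓ = v_i·e·α_i^ℓ, so α_err = S_1/S_0.
  S_0^{−1} = 1^{−1} = 1 (mod 13), so α_err = 4·1 = 4 ≡ 4 = α_3. Error position i = 3.
  Consistency check: S_2/S_1 = 3·10 = 30 ≡ 4 = α_err ✓ (single-error assumption holds).
Step 4: error magnitude e = S_0/v_3 = S_0·∏_{j≠3}(α_3 − α_j) = 1·1 = 1 ≡ 1 (mod 13).
Step 5: correct position 3: c_3 = r_3 − e = 9 − 1 ≡ 8 (mod 13). Hence c = [2, 1, 8, 9, 11].
  Check: interpolating c through the α_i gives m(x) = 6 + 7·x (degree < 2) with m(α_i) = c_i for every i, so c is indeed a codeword.


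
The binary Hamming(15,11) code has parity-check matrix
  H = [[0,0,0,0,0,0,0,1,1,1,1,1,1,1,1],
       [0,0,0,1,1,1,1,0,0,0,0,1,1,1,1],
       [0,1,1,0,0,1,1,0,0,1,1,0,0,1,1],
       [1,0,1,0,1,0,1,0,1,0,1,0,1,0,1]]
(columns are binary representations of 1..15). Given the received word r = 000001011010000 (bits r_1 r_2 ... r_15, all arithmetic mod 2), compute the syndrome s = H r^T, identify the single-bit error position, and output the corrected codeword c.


s = (1, 1, 0, 0)^T, error position = 12, corrected codeword c = 000001011011000

Compute s = H r^T mod 2 one row at a time:
  s_1 = 1 + 1 + 0 + 1 + 0 + 0 + 0 + 0 = 3 ≡ 1 (mod 2).
  s_2 = 0 + 0 + 1 + 0 + 0 + 0 + 0 + 0 = 1 ≡ 1 (mod 2).
  s_3 = 0 + 0 + 1 + 0 + 0 + 1 + 0 + 0 = 2 ≡ 0 (mod 2).
  s_4 = 0 + 0 + 0 + 0 + 1 + 1 + 0 + 0 = 2 ≡ 0 (mod 2).
s = (1, 1, 0, 0)^T — this equals column 12 of H (binary 1100), so error is at position 12.
Correct: flip bit 12 of r = 000001011010000 to get c = 000001011011000.


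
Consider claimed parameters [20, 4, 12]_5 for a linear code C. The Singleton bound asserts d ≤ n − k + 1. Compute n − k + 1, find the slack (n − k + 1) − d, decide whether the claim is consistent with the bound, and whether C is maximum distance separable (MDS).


Singleton RHS = n − k + 1 = 17, slack = 5, bound satisfied, not MDS.

Singleton bound: d ≤ n − k + 1.
Here n = 20, k = 4, so n − k + 1 = 17.
Given d = 12, check d ≤ 17: YES.
Slack = (n − k + 1) − d = 5.
The code is NOT MDS (slack = 5 > 0).
Description: the claimed parameters are [20, 4, 12]_5; such a code would be non-MDS.


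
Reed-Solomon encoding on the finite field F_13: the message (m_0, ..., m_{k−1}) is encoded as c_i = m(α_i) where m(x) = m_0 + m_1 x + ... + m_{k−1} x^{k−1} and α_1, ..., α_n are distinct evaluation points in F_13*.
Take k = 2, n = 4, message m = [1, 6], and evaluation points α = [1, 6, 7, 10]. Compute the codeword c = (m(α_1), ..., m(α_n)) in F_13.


c = [7, 11, 4, 9]

Message polynomial: m(x) = 1 + 6·x (mod 13).
For each evaluation point α_i, compute m(α_i) mod 13:
  α_1 = 1: Horner steps 6 → 7, so m(1) = 7.
  α_2 = 6: Horner steps 6 → 11, so m(6) = 11.
  α_3 = 7: Horner steps 6 → 4, so m(7) = 4.
  α_4 = 10: Horner steps 6 → 9, so m(10) = 9.
Codeword c = [7, 11, 4, 9] ∈ F_13^4.


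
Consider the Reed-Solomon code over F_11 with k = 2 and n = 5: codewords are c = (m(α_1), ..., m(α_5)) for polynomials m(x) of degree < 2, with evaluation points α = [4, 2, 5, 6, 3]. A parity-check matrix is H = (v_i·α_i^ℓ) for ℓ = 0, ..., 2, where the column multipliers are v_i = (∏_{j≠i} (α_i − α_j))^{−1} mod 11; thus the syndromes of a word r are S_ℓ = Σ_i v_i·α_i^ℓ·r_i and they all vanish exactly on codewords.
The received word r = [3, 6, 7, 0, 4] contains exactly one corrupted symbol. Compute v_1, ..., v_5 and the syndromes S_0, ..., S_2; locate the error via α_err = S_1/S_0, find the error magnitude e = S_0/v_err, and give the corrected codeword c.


S = (1, 3, 9), error at position 5, error magnitude e = 5, c = [3, 6, 7, 0, 10].

Step 1: column multipliers v_i = (∏_{j≠i}(α_i − α_j))^{−1} mod 11.
  i = 1 (α = 4): (4−2)(4−5)(4−6)(4−3) = 2·(−1)·(−2)·1 = 4 ≡ 4, so v_1 = 4^{−1} = 3 (mod 11).
  i = 2 (α = 2): (2−4)(2−5)(2−6)(2−3) = (−2)·(−3)·(−4)·(−1) = 24 ≡ 2, so v_2 = 2^{−1} = 6 (mod 11).
  i = 3 (α = 5): (5−4)(5−2)(5−6)(5−3) = 1·3·(−1)·2 = −6 ≡ 5, so v_3 = 5^{−1} = 9 (mod 11).
  i = 4 (α = 6): (6−4)(6−2)(6−5)(6−3) = 2·4·1·3 = 24 ≡ 2, so v_4 = 2^{−1} = 6 (mod 11).
  i = 5 (α = 3): (3−4)(3−2)(3−5)(3−6) = (−1)·1·(−2)·(−3) = −6 ≡ 5, so v_5 = 5^{−1} = 9 (mod 11).
  v = [3, 6, 9, 6, 9].
Step 2: syndromes of r = [3, 6, 7, 0, 4] (all sums mod 11).
  S_0 = Σ v_i r_i = 3·3 + 6·6 + 9·7 + 6·0 + 9·4 = 144 ≡ 1.
  S_1 = Σ v_i α_i r_i = 3·4·3 + 6·2·6 + 9·5·7 + 6·6·0 + 9·3·4 = 531 ≡ 3.
  α_i^2 mod 11 = [5, 4, 3, 3, 9].
  S_2 = Σ v_i α_i^2 r_i = 3·5·3 + 6·4·6 + 9·3·7 + 6·3·0 + 9·9·4 = 702 ≡ 9.
  S = (1, 3, 9) ≠ 0, so r is not a codeword (an error is present).
Step 3: locate the error. For a single error e at position i, S_ℓ = v_i·e·α_i^ℓ, so α_err = S_1/S_0.
  S_0^{−1} = 1^{−1} = 1 (mod 11), so α_err = 3·1 = 3 ≡ 3 = α_5. Error position i = 5.
  Consistency check: S_2/S_1 = 9·4 = 36 ≡ 3 = α_err ✓ (single-error assumption holds).
Step 4: error magnitude e = S_0/v_5 = S_0·∏_{j≠5}(α_5 − α_j) = 1·5 = 5 ≡ 5 (mod 11).
Step 5: correct position 5: c_5 = r_5 − e = 4 − 5 ≡ 10 (mod 11). Hence c = [3, 6, 7, 0, 10].
  Check: interpolating c through the α_i gives m(x) = 9 + 4·x (degree < 2) with m(α_i) = c_i for every i, so c is indeed a codeword.


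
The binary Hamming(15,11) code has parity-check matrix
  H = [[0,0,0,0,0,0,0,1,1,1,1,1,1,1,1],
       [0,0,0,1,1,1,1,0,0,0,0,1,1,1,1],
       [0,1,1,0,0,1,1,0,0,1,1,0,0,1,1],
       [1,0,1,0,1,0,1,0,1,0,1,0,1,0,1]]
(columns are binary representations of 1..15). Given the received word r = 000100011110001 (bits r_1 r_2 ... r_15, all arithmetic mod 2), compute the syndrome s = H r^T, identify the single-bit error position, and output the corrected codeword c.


s = (1, 0, 1, 1)^T, error position = 11, corrected codeword c = 000100011100001

Compute s = H r^T mod 2 one row at a time:
  s_1 = 1 + 1 + 1 + 1 + 0 + 0 + 0 + 1 = 5 ≡ 1 (mod 2).
  s_2 = 1 + 0 + 0 + 0 + 0 + 0 + 0 + 1 = 2 ≡ 0 (mod 2).
  s_3 = 0 + 0 + 0 + 0 + 1 + 1 + 0 + 1 = 3 ≡ 1 (mod 2).
  s_4 = 0 + 0 + 0 + 0 + 1 + 1 + 0 + 1 = 3 ≡ 1 (mod 2).
s = (1, 0, 1, 1)^T — this equals column 11 of H (binary 1011), so error is at position 11.
Correct: flip bit 11 of r = 000100011110001 to get c = 000100011100001.


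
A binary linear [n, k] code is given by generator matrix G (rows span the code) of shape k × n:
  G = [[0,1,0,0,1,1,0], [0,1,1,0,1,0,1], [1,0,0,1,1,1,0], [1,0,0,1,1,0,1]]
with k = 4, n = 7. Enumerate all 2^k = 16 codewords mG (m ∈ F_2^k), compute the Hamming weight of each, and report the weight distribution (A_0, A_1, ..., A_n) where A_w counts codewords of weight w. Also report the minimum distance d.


Weight distribution: A_0 = 1, A_1 = 1, A_2 = 1, A_3 = 4, A_4 = 5, A_5 = 3, A_6 = 1. Minimum distance d = 1.

Enumerate all 2^4 = 16 messages m ∈ F_2^4.
For each, compute codeword c = mG in F_2^7, then tally its weight.
  m = 0000 → c = 0000000, weight = 0.
  m = 1000 → c = 0100110, weight = 3.
  m = 0100 → c = 0110101, weight = 4.
  m = 1100 → c = 0010011, weight = 3.
  m = 0010 → c = 1001110, weight = 4.
  m = 1010 → c = 1101000, weight = 3.
  m = 0110 → c = 1111011, weight = 6.
  m = 1110 → c = 1011101, weight = 5.
  m = 0001 → c = 1001101, weight = 4.
  m = 1001 → c = 1101011, weight = 5.
  m = 0101 → c = 1111000, weight = 4.
  m = 1101 → c = 1011110, weight = 5.
  m = 0011 → c = 0000011, weight = 2.
  m = 1011 → c = 0100101, weight = 3.
  m = 0111 → c = 0110110, weight = 4.
  m = 1111 → c = 0010000, weight = 1.
Tally weights:
  weight 0: 1 codewords.
  weight 1: 1 codewords.
  weight 2: 1 codewords.
  weight 3: 4 codewords.
  weight 4: 5 codewords.
  weight 5: 3 codewords.
  weight 6: 1 codewords.
Minimum distance d = smallest w > 0 with A_w > 0 = 1.
Sanity: Σ A_w = 16 = 2^4 = 16 ✓.


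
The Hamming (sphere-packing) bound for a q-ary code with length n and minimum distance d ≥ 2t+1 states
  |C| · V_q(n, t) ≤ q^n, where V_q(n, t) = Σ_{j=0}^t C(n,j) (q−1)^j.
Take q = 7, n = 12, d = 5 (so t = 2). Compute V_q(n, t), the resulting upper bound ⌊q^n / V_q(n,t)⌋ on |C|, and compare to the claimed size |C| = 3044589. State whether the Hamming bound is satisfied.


V_q(n, t) = 2449, q^n = 13841287201, Hamming bound = 5651811, |C| = 3044589 ≤ bound (satisfied).

Step 1: Compute V_q(n, t) = Σ_{j=0}^2 C(n, j) (q−1)^j.
  j = 0: C(12,0)·(6)^0 = 1·1 = 1.
  j = 1: C(12,1)·(6)^1 = 12·6 = 72.
  j = 2: C(12,2)·(6)^2 = 66·36 = 2376.
  V_q(n, t) = 1 + 72 + 2376 = 2449.
Step 2: q^n = 7^12 = 13841287201.
Step 3: Hamming bound ⌊q^n / V_q(n,t)⌋ = ⌊13841287201/2449⌋ = 5651811.
Step 4: Compare |C| = 3044589 to 5651811: satisfied.
The claimed |C| lies below the Hamming bound.


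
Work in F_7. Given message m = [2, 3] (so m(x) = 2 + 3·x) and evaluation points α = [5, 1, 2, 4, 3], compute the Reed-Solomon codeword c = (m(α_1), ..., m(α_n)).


c = [3, 5, 1, 0, 4]

Message polynomial: m(x) = 2 + 3·x (mod 7).
For each evaluation point α_i, compute m(α_i) mod 7:
  α_1 = 5: Horner steps 3 → 3, so m(5) = 3.
  α_2 = 1: Horner steps 3 → 5, so m(1) = 5.
  α_3 = 2: Horner steps 3 → 1, so m(2) = 1.
  α_4 = 4: Horner steps 3 → 0, so m(4) = 0.
  α_5 = 3: Horner steps 3 → 4, so m(3) = 4.
Codeword c = [3, 5, 1, 0, 4] ∈ F_7^5.


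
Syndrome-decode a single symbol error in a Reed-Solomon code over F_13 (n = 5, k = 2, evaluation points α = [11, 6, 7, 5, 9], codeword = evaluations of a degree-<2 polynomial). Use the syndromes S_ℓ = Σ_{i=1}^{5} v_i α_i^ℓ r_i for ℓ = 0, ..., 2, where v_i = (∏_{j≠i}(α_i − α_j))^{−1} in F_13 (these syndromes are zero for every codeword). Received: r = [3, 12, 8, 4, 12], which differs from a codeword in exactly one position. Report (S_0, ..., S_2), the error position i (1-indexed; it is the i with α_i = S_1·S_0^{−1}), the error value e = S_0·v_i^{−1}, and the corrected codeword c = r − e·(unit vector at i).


S = (10, 8, 9), error at position 2, error magnitude e = 6, c = [3, 6, 8, 4, 12].

Step 1: column multipliers v_i = (∏_{j≠i}(α_i − α_j))^{−1} mod 13.
  i = 1 (α = 11): (11−6)(11−7)(11−5)(11−9) = 5·4·6·2 = 240 ≡ 6, so v_1 = 6^{−1} = 11 (mod 13).
  i = 2 (α = 6): (6−11)(6−7)(6−5)(6−9) = (−5)·(−1)·1·(−3) = −15 ≡ 11, so v_2 = 11^{−1} = 6 (mod 13).
  i = 3 (α = 7): (7−11)(7−6)(7−5)(7−9) = (−4)·1·2·(−2) = 16 ≡ 3, so v_3 = 3^{−1} = 9 (mod 13).
  i = 4 (α = 5): (5−11)(5−6)(5−7)(5−9) = (−6)·(−1)·(−2)·(−4) = 48 ≡ 9, so v_4 = 9^{−1} = 3 (mod 13).
  i = 5 (α = 9): (9−11)(9−6)(9−7)(9−5) = (−2)·3·2·4 = −48 ≡ 4, so v_5 = 4^{−1} = 10 (mod 13).
  v = [11, 6, 9, 3, 10].
Step 2: syndromes of r = [3, 12, 8, 4, 12] (all sums mod 13).
  S_0 = Σ v_i r_i = 11·3 + 6·12 + 9·8 + 3·4 + 10·12 = 309 ≡ 10.
  S_1 = Σ v_i α_i r_i = 11·11·3 + 6·6·12 + 9·7·8 + 3·5·4 + 10·9·12 = 2439 ≡ 8.
  α_i^2 mod 13 = [4, 10, 10, 12, 3].
  S_2 = Σ v_i α_i^2 r_i = 11·4·3 + 6·10·12 + 9·10·8 + 3·12·4 + 10·3·12 = 2076 ≡ 9.
  S = (10, 8, 9) ≠ 0, so r is not a codeword (an error is present).
Step 3: locate the error. For a single error e at position i, S_ℓ = v_i·e·α_i^ℓ, so α_err = S_1/S_0.
  S_0^{−1} = 10^{−1} = 4 (mod 13), so α_err = 8·4 = 32 ≡ 6 = α_2. Error position i = 2.
  Consistency check: S_2/S_1 = 9·5 = 45 ≡ 6 = α_err ✓ (single-error assumption holds).
Step 4: error magnitude e = S_0/v_2 = S_0·∏_{j≠2}(α_2 − α_j) = 10·11 = 110 ≡ 6 (mod 13).
Step 5: correct position 2: c_2 = r_2 − e = 12 − 6 ≡ 6 (mod 13). Hence c = [3, 6, 8, 4, 12].
  Check: interpolating c through the α_i gives m(x) = 7 + 2·x (degree < 2) with m(α_i) = c_i for every i, so c is indeed a codeword.


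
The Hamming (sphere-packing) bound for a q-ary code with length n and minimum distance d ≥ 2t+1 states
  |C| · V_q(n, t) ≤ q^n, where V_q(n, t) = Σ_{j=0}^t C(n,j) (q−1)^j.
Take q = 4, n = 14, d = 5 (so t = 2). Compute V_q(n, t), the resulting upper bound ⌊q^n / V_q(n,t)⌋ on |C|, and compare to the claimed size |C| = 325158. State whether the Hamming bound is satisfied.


V_q(n, t) = 862, q^n = 268435456, Hamming bound = 311410, |C| = 325158 > bound (violated).

Step 1: Compute V_q(n, t) = Σ_{j=0}^2 C(n, j) (q−1)^j.
  j = 0: C(14,0)·(3)^0 = 1·1 = 1.
  j = 1: C(14,1)·(3)^1 = 14·3 = 42.
  j = 2: C(14,2)·(3)^2 = 91·9 = 819.
  V_q(n, t) = 1 + 42 + 819 = 862.
Step 2: q^n = 4^14 = 268435456.
Step 3: Hamming bound ⌊q^n / V_q(n,t)⌋ = ⌊268435456/862⌋ = 311410.
Step 4: Compare |C| = 325158 to 311410: violated.
The claimed |C| lies above the Hamming bound, so no 4-ary code of length 14 with d ≥ 5 can have 325158 codewords.


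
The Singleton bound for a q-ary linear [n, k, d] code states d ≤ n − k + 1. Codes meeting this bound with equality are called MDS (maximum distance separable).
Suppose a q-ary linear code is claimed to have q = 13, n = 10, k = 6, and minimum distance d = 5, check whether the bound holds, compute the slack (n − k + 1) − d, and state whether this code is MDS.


Singleton RHS = n − k + 1 = 5, slack = 0, bound satisfied, MDS.

Singleton bound: d ≤ n − k + 1.
Here n = 10, k = 6, so n − k + 1 = 5.
Given d = 5, check d ≤ 5: YES.
Slack = (n − k + 1) − d = 0.
The code is MDS (slack = 0).
Description: the claimed parameters are [10, 6, 5]_13; such a code would be MDS (meets Singleton bound).


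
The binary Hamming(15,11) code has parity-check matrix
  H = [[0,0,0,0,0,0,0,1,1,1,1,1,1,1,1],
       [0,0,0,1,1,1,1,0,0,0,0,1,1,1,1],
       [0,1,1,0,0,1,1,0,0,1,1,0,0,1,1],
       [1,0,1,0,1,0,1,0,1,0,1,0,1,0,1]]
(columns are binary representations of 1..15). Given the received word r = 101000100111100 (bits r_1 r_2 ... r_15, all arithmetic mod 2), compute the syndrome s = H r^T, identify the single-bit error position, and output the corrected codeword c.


s = (0, 1, 0, 1)^T, error position = 5, corrected codeword c = 101010100111100

Compute s = H r^T mod 2 one row at a time:
  s_1 = 0 + 0 + 1 + 1 + 1 + 1 + 0 + 0 = 4 ≡ 0 (mod 2).
  s_2 = 0 + 0 + 0 + 1 + 1 + 1 + 0 + 0 = 3 ≡ 1 (mod 2).
  s_3 = 0 + 1 + 0 + 1 + 1 + 1 + 0 + 0 = 4 ≡ 0 (mod 2).
  s_4 = 1 + 1 + 0 + 1 + 0 + 1 + 1 + 0 = 5 ≡ 1 (mod 2).
s = (0, 1, 0, 1)^T — this equals column 5 of H (binary 0101), so error is at position 5.
Correct: flip bit 5 of r = 101000100111100 to get c = 101010100111100.


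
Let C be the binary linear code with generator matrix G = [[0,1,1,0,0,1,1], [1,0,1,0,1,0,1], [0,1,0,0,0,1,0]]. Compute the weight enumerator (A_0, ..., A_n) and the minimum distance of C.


Weight distribution: A_0 = 1, A_2 = 3, A_4 = 3, A_6 = 1. Minimum distance d = 2.

Enumerate all 2^3 = 8 messages m ∈ F_2^3.
For each, compute codeword c = mG in F_2^7, then tally its weight.
  m = 000 → c = 0000000, weight = 0.
  m = 100 → c = 0110011, weight = 4.
  m = 010 → c = 1010101, weight = 4.
  m = 110 → c = 1100110, weight = 4.
  m = 001 → c = 0100010, weight = 2.
  m = 101 → c = 0010001, weight = 2.
  m = 011 → c = 1110111, weight = 6.
  m = 111 → c = 1000100, weight = 2.
Tally weights:
  weight 0: 1 codewords.
  weight 2: 3 codewords.
  weight 4: 3 codewords.
  weight 6: 1 codewords.
Minimum distance d = smallest w > 0 with A_w > 0 = 2.
Sanity: Σ A_w = 8 = 2^3 = 8 ✓.


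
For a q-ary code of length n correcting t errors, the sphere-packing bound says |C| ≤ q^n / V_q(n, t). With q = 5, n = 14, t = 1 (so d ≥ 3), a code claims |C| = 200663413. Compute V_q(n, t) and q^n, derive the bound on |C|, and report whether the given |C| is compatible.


V_q(n, t) = 57, q^n = 6103515625, Hamming bound = 107079221, |C| = 200663413 > bound (violated).

Step 1: Compute V_q(n, t) = Σ_{j=0}^1 C(n, j) (q−1)^j.
  j = 0: C(14,0)·(4)^0 = 1·1 = 1.
  j = 1: C(14,1)·(4)^1 = 14·4 = 56.
  V_q(n, t) = 1 + 56 = 57.
Step 2: q^n = 5^14 = 6103515625.
Step 3: Hamming bound ⌊q^n / V_q(n,t)⌋ = ⌊6103515625/57⌋ = 107079221.
Step 4: Compare |C| = 200663413 to 107079221: violated.
The claimed |C| lies above the Hamming bound, so no 5-ary code of length 14 with d ≥ 3 can have 200663413 codewords.


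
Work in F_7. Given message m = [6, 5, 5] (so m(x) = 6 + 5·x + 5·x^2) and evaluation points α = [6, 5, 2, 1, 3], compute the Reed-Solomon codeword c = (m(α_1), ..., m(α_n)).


c = [6, 2, 1, 2, 3]

Message polynomial: m(x) = 6 + 5·x + 5·x^2 (mod 7).
For each evaluation point α_i, compute m(α_i) mod 7:
  α_1 = 6: Horner steps 5 → 0 → 6, so m(6) = 6.
  α_2 = 5: Horner steps 5 → 2 → 2, so m(5) = 2.
  α_3 = 2: Horner steps 5 → 1 → 1, so m(2) = 1.
  α_4 = 1: Horner steps 5 → 3 → 2, so m(1) = 2.
  α_5 = 3: Horner steps 5 → 6 → 3, so m(3) = 3.
Codeword c = [6, 2, 1, 2, 3] ∈ F_7^5.


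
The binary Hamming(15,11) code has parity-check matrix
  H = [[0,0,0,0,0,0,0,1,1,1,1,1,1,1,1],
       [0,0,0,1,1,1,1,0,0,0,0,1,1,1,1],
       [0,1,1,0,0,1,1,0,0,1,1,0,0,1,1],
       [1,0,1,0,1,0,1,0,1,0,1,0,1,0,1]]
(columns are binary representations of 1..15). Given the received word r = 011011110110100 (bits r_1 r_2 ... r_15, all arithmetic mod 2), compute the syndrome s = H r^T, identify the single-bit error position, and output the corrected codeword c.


s = (0, 0, 0, 1)^T, error position = 1, corrected codeword c = 111011110110100

Compute s = H r^T mod 2 one row at a time:
  s_1 = 1 + 0 + 1 + 1 + 0 + 1 + 0 + 0 = 4 ≡ 0 (mod 2).
  s_2 = 0 + 1 + 1 + 1 + 0 + 1 + 0 + 0 = 4 ≡ 0 (mod 2).
  s_3 = 1 + 1 + 1 + 1 + 1 + 1 + 0 + 0 = 6 ≡ 0 (mod 2).
  s_4 = 0 + 1 + 1 + 1 + 0 + 1 + 1 + 0 = 5 ≡ 1 (mod 2).
s = (0, 0, 0, 1)^T — this equals column 1 of H (binary 0001), so error is at position 1.
Correct: flip bit 1 of r = 011011110110100 to get c = 111011110110100.


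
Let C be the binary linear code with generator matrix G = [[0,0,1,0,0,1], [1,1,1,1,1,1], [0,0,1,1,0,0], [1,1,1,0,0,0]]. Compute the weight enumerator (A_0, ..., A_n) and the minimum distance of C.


Weight distribution: A_0 = 1, A_1 = 1, A_2 = 3, A_3 = 6, A_4 = 3, A_5 = 1, A_6 = 1. Minimum distance d = 1.

Enumerate all 2^4 = 16 messages m ∈ F_2^4.
For each, compute codeword c = mG in F_2^6, then tally its weight.
  m = 0000 → c = 000000, weight = 0.
  m = 1000 → c = 001001, weight = 2.
  m = 0100 → c = 111111, weight = 6.
  m = 1100 → c = 110110, weight = 4.
  m = 0010 → c = 001100, weight = 2.
  m = 1010 → c = 000101, weight = 2.
  m = 0110 → c = 110011, weight = 4.
  m = 1110 → c = 111010, weight = 4.
  m = 0001 → c = 111000, weight = 3.
  m = 1001 → c = 110001, weight = 3.
  m = 0101 → c = 000111, weight = 3.
  m = 1101 → c = 001110, weight = 3.
  m = 0011 → c = 110100, weight = 3.
  m = 1011 → c = 111101, weight = 5.
  m = 0111 → c = 001011, weight = 3.
  m = 1111 → c = 000010, weight = 1.
Tally weights:
  weight 0: 1 codewords.
  weight 1: 1 codewords.
  weight 2: 3 codewords.
  weight 3: 6 codewords.
  weight 4: 3 codewords.
  weight 5: 1 codewords.
  weight 6: 1 codewords.
Minimum distance d = smallest w > 0 with A_w > 0 = 1.
Sanity: Σ A_w = 16 = 2^4 = 16 ✓.


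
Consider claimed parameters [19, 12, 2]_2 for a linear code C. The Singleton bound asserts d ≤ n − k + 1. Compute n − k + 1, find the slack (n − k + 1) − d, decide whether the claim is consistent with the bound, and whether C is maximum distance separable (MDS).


Singleton RHS = n − k + 1 = 8, slack = 6, bound satisfied, not MDS.

Singleton bound: d ≤ n − k + 1.
Here n = 19, k = 12, so n − k + 1 = 8.
Given d = 2, check d ≤ 8: YES.
Slack = (n − k + 1) − d = 6.
The code is NOT MDS (slack = 6 > 0).
Description: the claimed parameters are [19, 12, 2]_2; such a code would be non-MDS.


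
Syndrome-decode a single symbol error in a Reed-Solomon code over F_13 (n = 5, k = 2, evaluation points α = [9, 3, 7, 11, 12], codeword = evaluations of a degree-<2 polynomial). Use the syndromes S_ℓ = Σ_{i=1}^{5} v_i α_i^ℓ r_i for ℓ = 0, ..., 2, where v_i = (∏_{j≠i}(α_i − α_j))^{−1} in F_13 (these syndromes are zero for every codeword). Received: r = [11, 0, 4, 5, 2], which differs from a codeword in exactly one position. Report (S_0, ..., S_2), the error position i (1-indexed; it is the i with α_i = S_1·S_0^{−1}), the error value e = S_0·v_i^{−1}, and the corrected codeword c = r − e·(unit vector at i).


S = (3, 9, 1), error at position 2, error magnitude e = 10, c = [11, 3, 4, 5, 2].

Step 1: column multipliers v_i = (∏_{j≠i}(α_i − α_j))^{−1} mod 13.
  i = 1 (α = 9): (9−3)(9−7)(9−11)(9−12) = 6·2·(−2)·(−3) = 72 ≡ 7, so v_1 = 7^{−1} = 2 (mod 13).
  i = 2 (α = 3): (3−9)(3−7)(3−11)(3−12) = (−6)·(−4)·(−8)·(−9) = 1728 ≡ 12, so v_2 = 12^{−1} = 12 (mod 13).
  i = 3 (α = 7): (7−9)(7−3)(7−11)(7−12) = (−2)·4·(−4)·(−5) = −160 ≡ 9, so v_3 = 9^{−1} = 3 (mod 13).
  i = 4 (α = 11): (11−9)(11−3)(11−7)(11−12) = 2·8·4·(−1) = −64 ≡ 1, so v_4 = 1^{−1} = 1 (mod 13).
  i = 5 (α = 12): (12−9)(12−3)(12−7)(12−11) = 3·9·5·1 = 135 ≡ 5, so v_5 = 5^{−1} = 8 (mod 13).
  v = [2, 12, 3, 1, 8].
Step 2: syndromes of r = [11, 0, 4, 5, 2] (all sums mod 13).
  S_0 = Σ v_i r_i = 2·11 + 12·0 + 3·4 + 1·5 + 8·2 = 55 ≡ 3.
  S_1 = Σ v_i α_i r_i = 2·9·11 + 12·3·0 + 3·7·4 + 1·11·5 + 8·12·2 = 529 ≡ 9.
  α_i^2 mod 13 = [3, 9, 10, 4, 1].
  S_2 = Σ v_i α_i^2 r_i = 2·3·11 + 12·9·0 + 3·10·4 + 1·4·5 + 8·1·2 = 222 ≡ 1.
  S = (3, 9, 1) ≠ 0, so r is not a codeword (an error is present).
Step 3: locate the error. For a single error e at position i, S_ℓ = v_i·e·α_i^ℓ, so α_err = S_1/S_0.
  S_0^{−1} = 3^{−1} = 9 (mod 13), so α_err = 9·9 = 81 ≡ 3 = α_2. Error position i = 2.
  Consistency check: S_2/S_1 = 1·3 = 3 ≡ 3 = α_err ✓ (single-error assumption holds).
Step 4: error magnitude e = S_0/v_2 = S_0·∏_{j≠2}(α_2 − α_j) = 3·12 = 36 ≡ 10 (mod 13).
Step 5: correct position 2: c_2 = r_2 − e = 0 − 10 ≡ 3 (mod 13). Hence c = [11, 3, 4, 5, 2].
  Check: interpolating c through the α_i gives m(x) = 12 + 10·x (degree < 2) with m(α_i) = c_i for every i, so c is indeed a codeword.


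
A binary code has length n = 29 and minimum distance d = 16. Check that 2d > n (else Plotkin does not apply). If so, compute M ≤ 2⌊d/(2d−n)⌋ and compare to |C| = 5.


Plotkin bound M ≤ 10; given |C| = 5 ≤ bound (satisfied).

Check applicability: 2d = 32, n = 29.
2d − n = 3 > 0, so Plotkin applies.
Compute d/(2d−n) = 16/3 ≈ 5.3333.
⌊d/(2d−n)⌋ = 5.
Plotkin bound: M ≤ 2·5 = 10.
Given |C| = 5, check: satisfied.
This |C| is below the Plotkin bound.


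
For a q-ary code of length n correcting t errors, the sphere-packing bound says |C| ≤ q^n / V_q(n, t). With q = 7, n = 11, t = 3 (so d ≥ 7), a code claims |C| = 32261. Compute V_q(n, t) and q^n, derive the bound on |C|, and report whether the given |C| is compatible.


V_q(n, t) = 37687, q^n = 1977326743, Hamming bound = 52467, |C| = 32261 ≤ bound (satisfied).

Step 1: Compute V_q(n, t) = Σ_{j=0}^3 C(n, j) (q−1)^j.
  j = 0: C(11,0)·(6)^0 = 1·1 = 1.
  j = 1: C(11,1)·(6)^1 = 11·6 = 66.
  j = 2: C(11,2)·(6)^2 = 55·36 = 1980.
  j = 3: C(11,3)·(6)^3 = 165·216 = 35640.
  V_q(n, t) = 1 + 66 + 1980 + 35640 = 37687.
Step 2: q^n = 7^11 = 1977326743.
Step 3: Hamming bound ⌊q^n / V_q(n,t)⌋ = ⌊1977326743/37687⌋ = 52467.
Step 4: Compare |C| = 32261 to 52467: satisfied.
The claimed |C| lies below the Hamming bound.


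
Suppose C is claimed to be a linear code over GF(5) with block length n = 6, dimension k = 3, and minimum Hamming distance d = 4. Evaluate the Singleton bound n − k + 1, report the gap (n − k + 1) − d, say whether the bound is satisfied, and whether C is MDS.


Singleton RHS = n − k + 1 = 4, slack = 0, bound satisfied, MDS.

Singleton bound: d ≤ n − k + 1.
Here n = 6, k = 3, so n − k + 1 = 4.
Given d = 4, check d ≤ 4: YES.
Slack = (n − k + 1) − d = 0.
The code is MDS (slack = 0).
Description: the claimed parameters are [6, 3, 4]_5; such a code would be MDS (meets Singleton bound).


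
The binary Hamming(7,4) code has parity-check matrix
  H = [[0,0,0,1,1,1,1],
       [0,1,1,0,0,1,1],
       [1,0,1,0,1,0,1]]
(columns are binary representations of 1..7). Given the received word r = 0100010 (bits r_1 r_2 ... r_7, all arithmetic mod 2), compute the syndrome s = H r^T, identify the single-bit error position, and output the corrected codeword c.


s = (1, 0, 0)^T, error position = 4, corrected codeword c = 0101010

Compute s = H r^T mod 2 one row at a time:
  s_1 = 0 + 0 + 1 + 0 = 1 ≡ 1 (mod 2).
  s_2 = 1 + 0 + 1 + 0 = 2 ≡ 0 (mod 2).
  s_3 = 0 + 0 + 0 + 0 = 0 ≡ 0 (mod 2).
s = (1, 0, 0)^T — this equals column 4 of H (binary 100), so error is at position 4.
Correct: flip bit 4 of r = 0100010 to get c = 0101010.


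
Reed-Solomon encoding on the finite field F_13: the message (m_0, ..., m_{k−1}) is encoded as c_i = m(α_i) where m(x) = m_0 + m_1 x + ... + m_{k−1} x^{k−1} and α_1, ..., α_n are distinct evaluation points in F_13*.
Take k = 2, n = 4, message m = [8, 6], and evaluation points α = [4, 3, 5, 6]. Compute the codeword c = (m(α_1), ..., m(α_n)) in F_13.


c = [6, 0, 12, 5]

Message polynomial: m(x) = 8 + 6·x (mod 13).
For each evaluation point α_i, compute m(α_i) mod 13:
  α_1 = 4: Horner steps 6 → 6, so m(4) = 6.
  α_2 = 3: Horner steps 6 → 0, so m(3) = 0.
  α_3 = 5: Horner steps 6 → 12, so m(5) = 12.
  α_4 = 6: Horner steps 6 → 5, so m(6) = 5.
Codeword c = [6, 0, 12, 5] ∈ F_13^4.


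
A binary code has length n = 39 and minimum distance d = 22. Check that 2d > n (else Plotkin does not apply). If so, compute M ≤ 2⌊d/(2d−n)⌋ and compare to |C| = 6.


Plotkin bound M ≤ 8; given |C| = 6 ≤ bound (satisfied).

Check applicability: 2d = 44, n = 39.
2d − n = 5 > 0, so Plotkin applies.
Compute d/(2d−n) = 22/5 ≈ 4.4000.
⌊d/(2d−n)⌋ = 4.
Plotkin bound: M ≤ 2·4 = 8.
Given |C| = 6, check: satisfied.
This |C| is below the Plotkin bound.


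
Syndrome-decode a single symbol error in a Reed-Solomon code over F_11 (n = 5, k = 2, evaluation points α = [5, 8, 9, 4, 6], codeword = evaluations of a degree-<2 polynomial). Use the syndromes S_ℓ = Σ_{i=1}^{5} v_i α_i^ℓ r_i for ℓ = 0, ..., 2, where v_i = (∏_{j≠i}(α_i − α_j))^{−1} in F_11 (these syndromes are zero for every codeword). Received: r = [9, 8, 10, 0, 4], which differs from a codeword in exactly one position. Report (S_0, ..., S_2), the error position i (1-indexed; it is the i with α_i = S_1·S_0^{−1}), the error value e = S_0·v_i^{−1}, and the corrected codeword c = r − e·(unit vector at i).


S = (4, 9, 1), error at position 1, error magnitude e = 7, c = [2, 8, 10, 0, 4].

Step 1: column multipliers v_i = (∏_{j≠i}(α_i − α_j))^{−1} mod 11.
  i = 1 (α = 5): (5−8)(5−9)(5−4)(5−6) = (−3)·(−4)·1·(−1) = −12 ≡ 10, so v_1 = 10^{−1} = 10 (mod 11).
  i = 2 (α = 8): (8−5)(8−9)(8−4)(8−6) = 3·(−1)·4·2 = −24 ≡ 9, so v_2 = 9^{−1} = 5 (mod 11).
  i = 3 (α = 9): (9−5)(9−8)(9−4)(9−6) = 4·1·5·3 = 60 ≡ 5, so v_3 = 5^{−1} = 9 (mod 11).
  i = 4 (α = 4): (4−5)(4−8)(4−9)(4−6) = (−1)·(−4)·(−5)·(−2) = 40 ≡ 7, so v_4 = 7^{−1} = 8 (mod 11).
  i = 5 (α = 6): (6−5)(6−8)(6−9)(6−4) = 1·(−2)·(−3)·2 = 12 ≡ 1, so v_5 = 1^{−1} = 1 (mod 11).
  v = [10, 5, 9, 8, 1].
Step 2: syndromes of r = [9, 8, 10, 0, 4] (all sums mod 11).
  S_0 = Σ v_i r_i = 10·9 + 5·8 + 9·10 + 8·0 + 1·4 = 224 ≡ 4.
  S_1 = Σ v_i α_i r_i = 10·5·9 + 5·8·8 + 9·9·10 + 8·4·0 + 1·6·4 = 1604 ≡ 9.
  α_i^2 mod 11 = [3, 9, 4, 5, 3].
  S_2 = Σ v_i α_i^2 r_i = 10·3·9 + 5·9·8 + 9·4·10 + 8·5·0 + 1·3·4 = 1002 ≡ 1.
  S = (4, 9, 1) ≠ 0, so r is not a codeword (an error is present).
Step 3: locate the error. For a single error e at position i, S_ℓ = v_i·e·α_i^ℓ, so α_err = S_1/S_0.
  S_0^{−1} = 4^{−1} = 3 (mod 11), so α_err = 9·3 = 27 ≡ 5 = α_1. Error position i = 1.
  Consistency check: S_2/S_1 = 1·5 = 5 ≡ 5 = α_err ✓ (single-error assumption holds).
Step 4: error magnitude e = S_0/v_1 = S_0·∏_{j≠1}(α_1 − α_j) = 4·10 = 40 ≡ 7 (mod 11).
Step 5: correct position 1: c_1 = r_1 − e = 9 − 7 ≡ 2 (mod 11). Hence c = [2, 8, 10, 0, 4].
  Check: interpolating c through the α_i gives m(x) = 3 + 2·x (degree < 2) with m(α_i) = c_i for every i, so c is indeed a codeword.
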